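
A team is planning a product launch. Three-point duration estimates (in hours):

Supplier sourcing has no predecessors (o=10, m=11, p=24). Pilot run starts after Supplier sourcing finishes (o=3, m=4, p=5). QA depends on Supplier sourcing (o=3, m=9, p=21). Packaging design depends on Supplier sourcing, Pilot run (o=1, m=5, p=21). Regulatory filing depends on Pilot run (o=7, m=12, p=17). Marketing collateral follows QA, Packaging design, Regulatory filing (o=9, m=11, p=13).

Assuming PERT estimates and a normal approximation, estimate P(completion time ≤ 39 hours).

te_Supplier sourcing = (10 + 4·11 + 24)/6 = 78/6 = 13; σ²_Supplier sourcing = ((24−10)/6)² = 5.444
te_Pilot run = (3 + 4·4 + 5)/6 = 24/6 = 4; σ²_Pilot run = ((5−3)/6)² = 0.111
te_QA = (3 + 4·9 + 21)/6 = 60/6 = 10; σ²_QA = ((21−3)/6)² = 9.000
te_Packaging design = (1 + 4·5 + 21)/6 = 42/6 = 7; σ²_Packaging design = ((21−1)/6)² = 11.111
te_Regulatory filing = (7 + 4·12 + 17)/6 = 72/6 = 12; σ²_Regulatory filing = ((17−7)/6)² = 2.778
te_Marketing collateral = (9 + 4·11 + 13)/6 = 66/6 = 11; σ²_Marketing collateral = ((13−9)/6)² = 0.444

Forward pass:
ES_Supplier sourcing = 0; EF_Supplier sourcing = 13
ES_Pilot run = 13; EF_Pilot run = 13+4 = 17
ES_QA = 13; EF_QA = 13+10 = 23
ES_Packaging design = max(EF_Supplier sourcing=13, EF_Pilot run=17) = 17; EF_Packaging design = 17+7 = 24
ES_Regulatory filing = 17; EF_Regulatory filing = 17+12 = 29
ES_Marketing collateral = max(EF_QA=23, EF_Packaging design=24, EF_Regulatory filing=29) = 29; EF_Marketing collateral = 29+11 = 40
Expected project duration μ = 40 hours. Critical path: Supplier sourcing → Pilot run → Regulatory filing → Marketing collateral.

Variance along critical path = 5.444 + 0.111 + 2.778 + 0.444 = 8.778; σ = √8.778 = 2.963 hours.
Z = (39 − 40) / 2.963 = -0.338
P(T ≤ 39) = Φ(-0.338) ≈ 0.368

0.368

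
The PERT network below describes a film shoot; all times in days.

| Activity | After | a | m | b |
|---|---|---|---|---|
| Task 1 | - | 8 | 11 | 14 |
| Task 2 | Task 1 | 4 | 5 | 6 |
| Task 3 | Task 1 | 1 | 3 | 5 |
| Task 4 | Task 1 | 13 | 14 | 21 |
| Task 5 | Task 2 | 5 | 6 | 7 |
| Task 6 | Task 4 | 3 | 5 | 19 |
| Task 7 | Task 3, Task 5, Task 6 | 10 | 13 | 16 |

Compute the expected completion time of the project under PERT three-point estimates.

te_Task 1 = (8 + 4·11 + 14)/6 = 66/6 = 11
te_Task 2 = (4 + 4·5 + 6)/6 = 30/6 = 5
te_Task 3 = (1 + 4·3 + 5)/6 = 18/6 = 3
te_Task 4 = (13 + 4·14 + 21)/6 = 90/6 = 15
te_Task 5 = (5 + 4·6 + 7)/6 = 36/6 = 6
te_Task 6 = (3 + 4·5 + 19)/6 = 42/6 = 7
te_Task 7 = (10 + 4·13 + 16)/6 = 78/6 = 13

Forward pass:
ES_Task 1 = 0; EF_Task 1 = 11
ES_Task 2 = 11; EF_Task 2 = 11+5 = 16
ES_Task 3 = 11; EF_Task 3 = 11+3 = 14
ES_Task 4 = 11; EF_Task 4 = 11+15 = 26
ES_Task 5 = 16; EF_Task 5 = 16+6 = 22
ES_Task 6 = 26; EF_Task 6 = 26+7 = 33
ES_Task 7 = max(EF_Task 3=14, EF_Task 5=22, EF_Task 6=33) = 33; EF_Task 7 = 33+13 = 46
Expected project duration μ = 46 days. Critical path: Task 1 → Task 4 → Task 6 → Task 7.

46 days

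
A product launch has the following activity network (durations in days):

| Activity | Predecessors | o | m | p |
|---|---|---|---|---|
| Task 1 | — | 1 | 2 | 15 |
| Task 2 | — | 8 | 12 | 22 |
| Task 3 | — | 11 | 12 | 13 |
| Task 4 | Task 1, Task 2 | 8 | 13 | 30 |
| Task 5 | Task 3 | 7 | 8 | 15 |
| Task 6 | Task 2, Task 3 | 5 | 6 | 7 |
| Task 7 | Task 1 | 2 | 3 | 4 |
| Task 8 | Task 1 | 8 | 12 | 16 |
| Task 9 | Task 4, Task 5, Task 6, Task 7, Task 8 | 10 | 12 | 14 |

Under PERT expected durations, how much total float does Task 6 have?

te_Task 1 = (1 + 4·2 + 15)/6 = 24/6 = 4
te_Task 2 = (8 + 4·12 + 22)/6 = 78/6 = 13
te_Task 3 = (11 + 4·12 + 13)/6 = 72/6 = 12
te_Task 4 = (8 + 4·13 + 30)/6 = 90/6 = 15
te_Task 5 = (7 + 4·8 + 15)/6 = 54/6 = 9
te_Task 6 = (5 + 4·6 + 7)/6 = 36/6 = 6
te_Task 7 = (2 + 4·3 + 4)/6 = 18/6 = 3
te_Task 8 = (8 + 4·12 + 16)/6 = 72/6 = 12
te_Task 9 = (10 + 4·12 + 14)/6 = 72/6 = 12

Forward pass:
ES_Task 1 = 0; EF_Task 1 = 4
ES_Task 2 = 0; EF_Task 2 = 13
ES_Task 3 = 0; EF_Task 3 = 12
ES_Task 4 = max(EF_Task 1=4, EF_Task 2=13) = 13; EF_Task 4 = 13+15 = 28
ES_Task 5 = 12; EF_Task 5 = 12+9 = 21
ES_Task 6 = max(EF_Task 2=13, EF_Task 3=12) = 13; EF_Task 6 = 13+6 = 19
ES_Task 7 = 4; EF_Task 7 = 4+3 = 7
ES_Task 8 = 4; EF_Task 8 = 4+12 = 16
ES_Task 9 = max(EF_Task 4=28, EF_Task 5=21, EF_Task 6=19, EF_Task 7=7, EF_Task 8=16) = 28; EF_Task 9 = 28+12 = 40
Expected project duration μ = 40 days. Critical path: Task 2 → Task 4 → Task 9.

Backward pass:
LF_Task 9 = 40; LS_Task 9 = 40−12 = 28
LF_Task 8 = LS_Task 9 = 28; LS_Task 8 = 28−12 = 16
LF_Task 7 = LS_Task 9 = 28; LS_Task 7 = 28−3 = 25
LF_Task 6 = LS_Task 9 = 28; LS_Task 6 = 28−6 = 22
LF_Task 5 = LS_Task 9 = 28; LS_Task 5 = 28−9 = 19
LF_Task 4 = LS_Task 9 = 28; LS_Task 4 = 28−15 = 13
LF_Task 3 = min(LS_Task 5=19, LS_Task 6=22) = 19; LS_Task 3 = 19−12 = 7
LF_Task 2 = min(LS_Task 4=13, LS_Task 6=22) = 13; LS_Task 2 = 13−13 = 0
LF_Task 1 = min(LS_Task 4=13, LS_Task 7=25, LS_Task 8=16) = 13; LS_Task 1 = 13−4 = 9
Slack_Task 6 = LS_Task 6 − ES_Task 6 = 22 − 13 = 9

9 days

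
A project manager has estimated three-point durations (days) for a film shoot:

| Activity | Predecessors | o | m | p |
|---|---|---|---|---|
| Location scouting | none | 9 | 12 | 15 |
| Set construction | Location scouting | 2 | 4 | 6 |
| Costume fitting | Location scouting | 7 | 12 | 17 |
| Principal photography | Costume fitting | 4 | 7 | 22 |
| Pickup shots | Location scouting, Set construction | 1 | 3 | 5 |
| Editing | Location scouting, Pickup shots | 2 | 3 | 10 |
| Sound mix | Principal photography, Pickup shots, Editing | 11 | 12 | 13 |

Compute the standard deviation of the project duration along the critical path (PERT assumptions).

te_Location scouting = (9 + 4·12 + 15)/6 = 72/6 = 12; σ²_Location scouting = ((15−9)/6)² = 1.000
te_Set construction = (2 + 4·4 + 6)/6 = 24/6 = 4; σ²_Set construction = ((6−2)/6)² = 0.444
te_Costume fitting = (7 + 4·12 + 17)/6 = 72/6 = 12; σ²_Costume fitting = ((17−7)/6)² = 2.778
te_Principal photography = (4 + 4·7 + 22)/6 = 54/6 = 9; σ²_Principal photography = ((22−4)/6)² = 9.000
te_Pickup shots = (1 + 4·3 + 5)/6 = 18/6 = 3; σ²_Pickup shots = ((5−1)/6)² = 0.444
te_Editing = (2 + 4·3 + 10)/6 = 24/6 = 4; σ²_Editing = ((10−2)/6)² = 1.778
te_Sound mix = (11 + 4·12 + 13)/6 = 72/6 = 12; σ²_Sound mix = ((13−11)/6)² = 0.111

Forward pass:
ES_Location scouting = 0; EF_Location scouting = 12
ES_Set construction = 12; EF_Set construction = 12+4 = 16
ES_Costume fitting = 12; EF_Costume fitting = 12+12 = 24
ES_Principal photography = 24; EF_Principal photography = 24+9 = 33
ES_Pickup shots = max(EF_Location scouting=12, EF_Set construction=16) = 16; EF_Pickup shots = 16+3 = 19
ES_Editing = max(EF_Location scouting=12, EF_Pickup shots=19) = 19; EF_Editing = 19+4 = 23
ES_Sound mix = max(EF_Principal photography=33, EF_Pickup shots=19, EF_Editing=23) = 33; EF_Sound mix = 33+12 = 45
Expected project duration μ = 45 days. Critical path: Location scouting → Costume fitting → Principal photography → Sound mix.

Variance along critical path = 1.000 + 2.778 + 9.000 + 0.111 = 12.889
σ = √12.889 = 3.590 days

3.59 days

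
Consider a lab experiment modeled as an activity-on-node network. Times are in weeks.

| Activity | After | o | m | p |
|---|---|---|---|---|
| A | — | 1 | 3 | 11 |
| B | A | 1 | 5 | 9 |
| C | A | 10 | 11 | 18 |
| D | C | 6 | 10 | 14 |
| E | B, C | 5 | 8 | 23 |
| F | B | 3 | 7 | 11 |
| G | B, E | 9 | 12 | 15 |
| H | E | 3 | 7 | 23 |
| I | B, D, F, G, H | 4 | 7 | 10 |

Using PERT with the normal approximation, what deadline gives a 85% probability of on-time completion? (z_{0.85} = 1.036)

49.1 weeks

te_A = (1 + 4·3 + 11)/6 = 24/6 = 4; σ²_A = ((11−1)/6)² = 2.778
te_B = (1 + 4·5 + 9)/6 = 30/6 = 5; σ²_B = ((9−1)/6)² = 1.778
te_C = (10 + 4·11 + 18)/6 = 72/6 = 12; σ²_C = ((18−10)/6)² = 1.778
te_D = (6 + 4·10 + 14)/6 = 60/6 = 10; σ²_D = ((14−6)/6)² = 1.778
te_E = (5 + 4·8 + 23)/6 = 60/6 = 10; σ²_E = ((23−5)/6)² = 9.000
te_F = (3 + 4·7 + 11)/6 = 42/6 = 7; σ²_F = ((11−3)/6)² = 1.778
te_G = (9 + 4·12 + 15)/6 = 72/6 = 12; σ²_G = ((15−9)/6)² = 1.000
te_H = (3 + 4·7 + 23)/6 = 54/6 = 9; σ²_H = ((23−3)/6)² = 11.111
te_I = (4 + 4·7 + 10)/6 = 42/6 = 7; σ²_I = ((10−4)/6)² = 1.000

Forward pass:
ES_A = 0; EF_A = 4
ES_B = 4; EF_B = 4+5 = 9
ES_C = 4; EF_C = 4+12 = 16
ES_D = 16; EF_D = 16+10 = 26
ES_E = max(EF_B=9, EF_C=16) = 16; EF_E = 16+10 = 26
ES_F = 9; EF_F = 9+7 = 16
ES_G = max(EF_B=9, EF_E=26) = 26; EF_G = 26+12 = 38
ES_H = 26; EF_H = 26+9 = 35
ES_I = max(EF_B=9, EF_D=26, EF_F=16, EF_G=38, EF_H=35) = 38; EF_I = 38+7 = 45
Expected project duration μ = 45 weeks. Critical path: A → C → E → G → I.

Variance along critical path = 2.778 + 1.778 + 9.000 + 1.000 + 1.000 = 15.556; σ = 3.944 weeks.
D = μ + z·σ = 45 + 1.036·3.944 = 49.1 weeks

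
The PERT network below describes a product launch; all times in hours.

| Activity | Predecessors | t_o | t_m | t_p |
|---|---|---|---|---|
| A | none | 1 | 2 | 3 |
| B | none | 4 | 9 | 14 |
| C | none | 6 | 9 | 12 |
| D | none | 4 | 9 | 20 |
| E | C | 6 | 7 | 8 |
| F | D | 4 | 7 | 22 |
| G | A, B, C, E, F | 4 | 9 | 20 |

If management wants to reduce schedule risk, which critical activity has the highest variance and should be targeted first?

F

te_A = (1 + 4·2 + 3)/6 = 12/6 = 2; σ²_A = ((3−1)/6)² = 0.111
te_B = (4 + 4·9 + 14)/6 = 54/6 = 9; σ²_B = ((14−4)/6)² = 2.778
te_C = (6 + 4·9 + 12)/6 = 54/6 = 9; σ²_C = ((12−6)/6)² = 1.000
te_D = (4 + 4·9 + 20)/6 = 60/6 = 10; σ²_D = ((20−4)/6)² = 7.111
te_E = (6 + 4·7 + 8)/6 = 42/6 = 7; σ²_E = ((8−6)/6)² = 0.111
te_F = (4 + 4·7 + 22)/6 = 54/6 = 9; σ²_F = ((22−4)/6)² = 9.000
te_G = (4 + 4·9 + 20)/6 = 60/6 = 10; σ²_G = ((20−4)/6)² = 7.111

Forward pass:
ES_A = 0; EF_A = 2
ES_B = 0; EF_B = 9
ES_C = 0; EF_C = 9
ES_D = 0; EF_D = 10
ES_E = 9; EF_E = 9+7 = 16
ES_F = 10; EF_F = 10+9 = 19
ES_G = max(EF_A=2, EF_B=9, EF_C=9, EF_E=16, EF_F=19) = 19; EF_G = 19+10 = 29
Expected project duration μ = 29 hours. Critical path: D → F → G.

Variances on critical path: σ²_D=7.111, σ²_F=9.000, σ²_G=7.111.
Largest is σ²_F = 9.000.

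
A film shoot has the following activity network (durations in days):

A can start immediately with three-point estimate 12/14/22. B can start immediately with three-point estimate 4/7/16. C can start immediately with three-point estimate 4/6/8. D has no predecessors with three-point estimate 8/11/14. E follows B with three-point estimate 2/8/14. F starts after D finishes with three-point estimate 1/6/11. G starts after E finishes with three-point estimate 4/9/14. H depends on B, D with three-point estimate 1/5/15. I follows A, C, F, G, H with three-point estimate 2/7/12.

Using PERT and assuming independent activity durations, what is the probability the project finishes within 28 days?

te_A = (12 + 4·14 + 22)/6 = 90/6 = 15; σ²_A = ((22−12)/6)² = 2.778
te_B = (4 + 4·7 + 16)/6 = 48/6 = 8; σ²_B = ((16−4)/6)² = 4.000
te_C = (4 + 4·6 + 8)/6 = 36/6 = 6; σ²_C = ((8−4)/6)² = 0.444
te_D = (8 + 4·11 + 14)/6 = 66/6 = 11; σ²_D = ((14−8)/6)² = 1.000
te_E = (2 + 4·8 + 14)/6 = 48/6 = 8; σ²_E = ((14−2)/6)² = 4.000
te_F = (1 + 4·6 + 11)/6 = 36/6 = 6; σ²_F = ((11−1)/6)² = 2.778
te_G = (4 + 4·9 + 14)/6 = 54/6 = 9; σ²_G = ((14−4)/6)² = 2.778
te_H = (1 + 4·5 + 15)/6 = 36/6 = 6; σ²_H = ((15−1)/6)² = 5.444
te_I = (2 + 4·7 + 12)/6 = 42/6 = 7; σ²_I = ((12−2)/6)² = 2.778

Forward pass:
ES_A = 0; EF_A = 15
ES_B = 0; EF_B = 8
ES_C = 0; EF_C = 6
ES_D = 0; EF_D = 11
ES_E = 8; EF_E = 8+8 = 16
ES_F = 11; EF_F = 11+6 = 17
ES_G = 16; EF_G = 16+9 = 25
ES_H = max(EF_B=8, EF_D=11) = 11; EF_H = 11+6 = 17
ES_I = max(EF_A=15, EF_C=6, EF_F=17, EF_G=25, EF_H=17) = 25; EF_I = 25+7 = 32
Expected project duration μ = 32 days. Critical path: B → E → G → I.

Variance along critical path = 4.000 + 4.000 + 2.778 + 2.778 = 13.556; σ = √13.556 = 3.682 days.
Z = (28 − 32) / 3.682 = -1.086
P(T ≤ 28) = Φ(-1.086) ≈ 0.139

0.139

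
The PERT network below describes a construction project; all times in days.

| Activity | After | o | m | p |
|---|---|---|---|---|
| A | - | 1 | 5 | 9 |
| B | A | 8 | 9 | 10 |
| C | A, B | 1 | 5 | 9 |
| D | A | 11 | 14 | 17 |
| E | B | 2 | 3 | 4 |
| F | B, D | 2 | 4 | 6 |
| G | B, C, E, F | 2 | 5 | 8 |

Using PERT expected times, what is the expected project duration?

28 days

te_A = (1 + 4·5 + 9)/6 = 30/6 = 5
te_B = (8 + 4·9 + 10)/6 = 54/6 = 9
te_C = (1 + 4·5 + 9)/6 = 30/6 = 5
te_D = (11 + 4·14 + 17)/6 = 84/6 = 14
te_E = (2 + 4·3 + 4)/6 = 18/6 = 3
te_F = (2 + 4·4 + 6)/6 = 24/6 = 4
te_G = (2 + 4·5 + 8)/6 = 30/6 = 5

Forward pass:
ES_A = 0; EF_A = 5
ES_B = 5; EF_B = 5+9 = 14
ES_C = max(EF_A=5, EF_B=14) = 14; EF_C = 14+5 = 19
ES_D = 5; EF_D = 5+14 = 19
ES_E = 14; EF_E = 14+3 = 17
ES_F = max(EF_B=14, EF_D=19) = 19; EF_F = 19+4 = 23
ES_G = max(EF_B=14, EF_C=19, EF_E=17, EF_F=23) = 23; EF_G = 23+5 = 28
Expected project duration μ = 28 days. Critical path: A → D → F → G.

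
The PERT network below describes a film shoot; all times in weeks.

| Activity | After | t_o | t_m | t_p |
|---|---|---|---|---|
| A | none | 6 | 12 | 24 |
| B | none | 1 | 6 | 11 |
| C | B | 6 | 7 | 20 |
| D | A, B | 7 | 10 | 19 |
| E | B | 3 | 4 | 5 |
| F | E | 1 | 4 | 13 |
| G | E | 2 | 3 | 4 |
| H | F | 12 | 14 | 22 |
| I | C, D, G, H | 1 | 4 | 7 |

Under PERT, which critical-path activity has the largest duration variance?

te_A = (6 + 4·12 + 24)/6 = 78/6 = 13; σ²_A = ((24−6)/6)² = 9.000
te_B = (1 + 4·6 + 11)/6 = 36/6 = 6; σ²_B = ((11−1)/6)² = 2.778
te_C = (6 + 4·7 + 20)/6 = 54/6 = 9; σ²_C = ((20−6)/6)² = 5.444
te_D = (7 + 4·10 + 19)/6 = 66/6 = 11; σ²_D = ((19−7)/6)² = 4.000
te_E = (3 + 4·4 + 5)/6 = 24/6 = 4; σ²_E = ((5−3)/6)² = 0.111
te_F = (1 + 4·4 + 13)/6 = 30/6 = 5; σ²_F = ((13−1)/6)² = 4.000
te_G = (2 + 4·3 + 4)/6 = 18/6 = 3; σ²_G = ((4−2)/6)² = 0.111
te_H = (12 + 4·14 + 22)/6 = 90/6 = 15; σ²_H = ((22−12)/6)² = 2.778
te_I = (1 + 4·4 + 7)/6 = 24/6 = 4; σ²_I = ((7−1)/6)² = 1.000

Forward pass:
ES_A = 0; EF_A = 13
ES_B = 0; EF_B = 6
ES_C = 6; EF_C = 6+9 = 15
ES_D = max(EF_A=13, EF_B=6) = 13; EF_D = 13+11 = 24
ES_E = 6; EF_E = 6+4 = 10
ES_F = 10; EF_F = 10+5 = 15
ES_G = 10; EF_G = 10+3 = 13
ES_H = 15; EF_H = 15+15 = 30
ES_I = max(EF_C=15, EF_D=24, EF_G=13, EF_H=30) = 30; EF_I = 30+4 = 34
Expected project duration μ = 34 weeks. Critical path: B → E → F → H → I.

Variances on critical path: σ²_B=2.778, σ²_E=0.111, σ²_F=4.000, σ²_H=2.778, σ²_I=1.000.
Largest is σ²_F = 4.000.

F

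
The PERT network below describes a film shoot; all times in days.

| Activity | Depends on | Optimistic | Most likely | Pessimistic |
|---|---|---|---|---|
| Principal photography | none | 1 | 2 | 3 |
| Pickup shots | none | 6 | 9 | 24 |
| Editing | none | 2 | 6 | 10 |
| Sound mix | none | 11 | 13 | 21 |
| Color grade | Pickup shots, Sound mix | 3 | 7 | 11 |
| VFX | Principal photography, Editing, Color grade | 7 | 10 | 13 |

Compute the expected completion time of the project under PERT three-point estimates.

te_Principal photography = (1 + 4·2 + 3)/6 = 12/6 = 2
te_Pickup shots = (6 + 4·9 + 24)/6 = 66/6 = 11
te_Editing = (2 + 4·6 + 10)/6 = 36/6 = 6
te_Sound mix = (11 + 4·13 + 21)/6 = 84/6 = 14
te_Color grade = (3 + 4·7 + 11)/6 = 42/6 = 7
te_VFX = (7 + 4·10 + 13)/6 = 60/6 = 10

Forward pass:
ES_Principal photography = 0; EF_Principal photography = 2
ES_Pickup shots = 0; EF_Pickup shots = 11
ES_Editing = 0; EF_Editing = 6
ES_Sound mix = 0; EF_Sound mix = 14
ES_Color grade = max(EF_Pickup shots=11, EF_Sound mix=14) = 14; EF_Color grade = 14+7 = 21
ES_VFX = max(EF_Principal photography=2, EF_Editing=6, EF_Color grade=21) = 21; EF_VFX = 21+10 = 31
Expected project duration μ = 31 days. Critical path: Sound mix → Color grade → VFX.

31 days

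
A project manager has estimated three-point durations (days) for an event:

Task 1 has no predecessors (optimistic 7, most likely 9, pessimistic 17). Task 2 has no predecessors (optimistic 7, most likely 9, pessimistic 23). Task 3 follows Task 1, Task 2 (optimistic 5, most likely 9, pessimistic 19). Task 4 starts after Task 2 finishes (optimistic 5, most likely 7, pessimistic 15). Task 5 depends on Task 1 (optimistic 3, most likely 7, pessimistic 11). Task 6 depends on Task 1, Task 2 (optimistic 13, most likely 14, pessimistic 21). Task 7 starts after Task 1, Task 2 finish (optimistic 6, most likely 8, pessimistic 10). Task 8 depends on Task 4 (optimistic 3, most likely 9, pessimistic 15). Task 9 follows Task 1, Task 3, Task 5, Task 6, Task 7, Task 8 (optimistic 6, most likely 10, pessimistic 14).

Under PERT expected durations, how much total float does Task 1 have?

te_Task 1 = (7 + 4·9 + 17)/6 = 60/6 = 10
te_Task 2 = (7 + 4·9 + 23)/6 = 66/6 = 11
te_Task 3 = (5 + 4·9 + 19)/6 = 60/6 = 10
te_Task 4 = (5 + 4·7 + 15)/6 = 48/6 = 8
te_Task 5 = (3 + 4·7 + 11)/6 = 42/6 = 7
te_Task 6 = (13 + 4·14 + 21)/6 = 90/6 = 15
te_Task 7 = (6 + 4·8 + 10)/6 = 48/6 = 8
te_Task 8 = (3 + 4·9 + 15)/6 = 54/6 = 9
te_Task 9 = (6 + 4·10 + 14)/6 = 60/6 = 10

Forward pass:
ES_Task 1 = 0; EF_Task 1 = 10
ES_Task 2 = 0; EF_Task 2 = 11
ES_Task 3 = max(EF_Task 1=10, EF_Task 2=11) = 11; EF_Task 3 = 11+10 = 21
ES_Task 4 = 11; EF_Task 4 = 11+8 = 19
ES_Task 5 = 10; EF_Task 5 = 10+7 = 17
ES_Task 6 = max(EF_Task 1=10, EF_Task 2=11) = 11; EF_Task 6 = 11+15 = 26
ES_Task 7 = max(EF_Task 1=10, EF_Task 2=11) = 11; EF_Task 7 = 11+8 = 19
ES_Task 8 = 19; EF_Task 8 = 19+9 = 28
ES_Task 9 = max(EF_Task 1=10, EF_Task 3=21, EF_Task 5=17, EF_Task 6=26, EF_Task 7=19, EF_Task 8=28) = 28; EF_Task 9 = 28+10 = 38
Expected project duration μ = 38 days. Critical path: Task 2 → Task 4 → Task 8 → Task 9.

Backward pass:
LF_Task 9 = 38; LS_Task 9 = 38−10 = 28
LF_Task 8 = LS_Task 9 = 28; LS_Task 8 = 28−9 = 19
LF_Task 7 = LS_Task 9 = 28; LS_Task 7 = 28−8 = 20
LF_Task 6 = LS_Task 9 = 28; LS_Task 6 = 28−15 = 13
LF_Task 5 = LS_Task 9 = 28; LS_Task 5 = 28−7 = 21
LF_Task 4 = LS_Task 8 = 19; LS_Task 4 = 19−8 = 11
LF_Task 3 = LS_Task 9 = 28; LS_Task 3 = 28−10 = 18
LF_Task 2 = min(LS_Task 3=18, LS_Task 4=11, LS_Task 6=13, LS_Task 7=20) = 11; LS_Task 2 = 11−11 = 0
LF_Task 1 = min(LS_Task 3=18, LS_Task 5=21, LS_Task 6=13, LS_Task 7=20, LS_Task 9=28) = 13; LS_Task 1 = 13−10 = 3
Slack_Task 1 = LS_Task 1 − ES_Task 1 = 3 − 0 = 3

3 days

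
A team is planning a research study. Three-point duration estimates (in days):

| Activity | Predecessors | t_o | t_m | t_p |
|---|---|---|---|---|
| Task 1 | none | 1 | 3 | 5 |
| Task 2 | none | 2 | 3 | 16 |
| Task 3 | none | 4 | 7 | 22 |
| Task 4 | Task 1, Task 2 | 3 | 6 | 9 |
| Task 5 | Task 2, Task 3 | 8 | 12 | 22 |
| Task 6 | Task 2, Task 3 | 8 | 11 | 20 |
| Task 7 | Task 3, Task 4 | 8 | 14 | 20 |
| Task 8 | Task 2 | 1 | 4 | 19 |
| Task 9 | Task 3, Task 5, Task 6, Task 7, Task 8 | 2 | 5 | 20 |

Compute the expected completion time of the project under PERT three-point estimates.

te_Task 1 = (1 + 4·3 + 5)/6 = 18/6 = 3
te_Task 2 = (2 + 4·3 + 16)/6 = 30/6 = 5
te_Task 3 = (4 + 4·7 + 22)/6 = 54/6 = 9
te_Task 4 = (3 + 4·6 + 9)/6 = 36/6 = 6
te_Task 5 = (8 + 4·12 + 22)/6 = 78/6 = 13
te_Task 6 = (8 + 4·11 + 20)/6 = 72/6 = 12
te_Task 7 = (8 + 4·14 + 20)/6 = 84/6 = 14
te_Task 8 = (1 + 4·4 + 19)/6 = 36/6 = 6
te_Task 9 = (2 + 4·5 + 20)/6 = 42/6 = 7

Forward pass:
ES_Task 1 = 0; EF_Task 1 = 3
ES_Task 2 = 0; EF_Task 2 = 5
ES_Task 3 = 0; EF_Task 3 = 9
ES_Task 4 = max(EF_Task 1=3, EF_Task 2=5) = 5; EF_Task 4 = 5+6 = 11
ES_Task 5 = max(EF_Task 2=5, EF_Task 3=9) = 9; EF_Task 5 = 9+13 = 22
ES_Task 6 = max(EF_Task 2=5, EF_Task 3=9) = 9; EF_Task 6 = 9+12 = 21
ES_Task 7 = max(EF_Task 3=9, EF_Task 4=11) = 11; EF_Task 7 = 11+14 = 25
ES_Task 8 = 5; EF_Task 8 = 5+6 = 11
ES_Task 9 = max(EF_Task 3=9, EF_Task 5=22, EF_Task 6=21, EF_Task 7=25, EF_Task 8=11) = 25; EF_Task 9 = 25+7 = 32
Expected project duration μ = 32 days. Critical path: Task 2 → Task 4 → Task 7 → Task 9.

32 days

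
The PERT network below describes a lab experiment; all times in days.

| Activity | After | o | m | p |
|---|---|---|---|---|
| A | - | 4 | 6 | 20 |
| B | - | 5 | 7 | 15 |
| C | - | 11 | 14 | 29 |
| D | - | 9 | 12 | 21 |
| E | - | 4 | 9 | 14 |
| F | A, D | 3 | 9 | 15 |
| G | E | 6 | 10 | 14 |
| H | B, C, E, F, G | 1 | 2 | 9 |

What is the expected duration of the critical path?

25 days

te_A = (4 + 4·6 + 20)/6 = 48/6 = 8
te_B = (5 + 4·7 + 15)/6 = 48/6 = 8
te_C = (11 + 4·14 + 29)/6 = 96/6 = 16
te_D = (9 + 4·12 + 21)/6 = 78/6 = 13
te_E = (4 + 4·9 + 14)/6 = 54/6 = 9
te_F = (3 + 4·9 + 15)/6 = 54/6 = 9
te_G = (6 + 4·10 + 14)/6 = 60/6 = 10
te_H = (1 + 4·2 + 9)/6 = 18/6 = 3

Forward pass:
ES_A = 0; EF_A = 8
ES_B = 0; EF_B = 8
ES_C = 0; EF_C = 16
ES_D = 0; EF_D = 13
ES_E = 0; EF_E = 9
ES_F = max(EF_A=8, EF_D=13) = 13; EF_F = 13+9 = 22
ES_G = 9; EF_G = 9+10 = 19
ES_H = max(EF_B=8, EF_C=16, EF_E=9, EF_F=22, EF_G=19) = 22; EF_H = 22+3 = 25
Expected project duration μ = 25 days. Critical path: D → F → H.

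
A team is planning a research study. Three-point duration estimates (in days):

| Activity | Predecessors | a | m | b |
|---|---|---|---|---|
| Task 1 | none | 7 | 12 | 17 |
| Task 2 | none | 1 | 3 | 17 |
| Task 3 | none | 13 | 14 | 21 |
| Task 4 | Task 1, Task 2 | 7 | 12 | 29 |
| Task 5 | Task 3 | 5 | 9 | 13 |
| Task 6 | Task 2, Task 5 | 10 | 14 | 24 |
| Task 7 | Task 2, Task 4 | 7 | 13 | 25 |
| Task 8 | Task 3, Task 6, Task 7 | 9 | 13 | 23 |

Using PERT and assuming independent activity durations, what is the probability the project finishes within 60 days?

0.861

te_Task 1 = (7 + 4·12 + 17)/6 = 72/6 = 12; σ²_Task 1 = ((17−7)/6)² = 2.778
te_Task 2 = (1 + 4·3 + 17)/6 = 30/6 = 5; σ²_Task 2 = ((17−1)/6)² = 7.111
te_Task 3 = (13 + 4·14 + 21)/6 = 90/6 = 15; σ²_Task 3 = ((21−13)/6)² = 1.778
te_Task 4 = (7 + 4·12 + 29)/6 = 84/6 = 14; σ²_Task 4 = ((29−7)/6)² = 13.444
te_Task 5 = (5 + 4·9 + 13)/6 = 54/6 = 9; σ²_Task 5 = ((13−5)/6)² = 1.778
te_Task 6 = (10 + 4·14 + 24)/6 = 90/6 = 15; σ²_Task 6 = ((24−10)/6)² = 5.444
te_Task 7 = (7 + 4·13 + 25)/6 = 84/6 = 14; σ²_Task 7 = ((25−7)/6)² = 9.000
te_Task 8 = (9 + 4·13 + 23)/6 = 84/6 = 14; σ²_Task 8 = ((23−9)/6)² = 5.444

Forward pass:
ES_Task 1 = 0; EF_Task 1 = 12
ES_Task 2 = 0; EF_Task 2 = 5
ES_Task 3 = 0; EF_Task 3 = 15
ES_Task 4 = max(EF_Task 1=12, EF_Task 2=5) = 12; EF_Task 4 = 12+14 = 26
ES_Task 5 = 15; EF_Task 5 = 15+9 = 24
ES_Task 6 = max(EF_Task 2=5, EF_Task 5=24) = 24; EF_Task 6 = 24+15 = 39
ES_Task 7 = max(EF_Task 2=5, EF_Task 4=26) = 26; EF_Task 7 = 26+14 = 40
ES_Task 8 = max(EF_Task 3=15, EF_Task 6=39, EF_Task 7=40) = 40; EF_Task 8 = 40+14 = 54
Expected project duration μ = 54 days. Critical path: Task 1 → Task 4 → Task 7 → Task 8.

Variance along critical path = 2.778 + 13.444 + 9.000 + 5.444 = 30.667; σ = √30.667 = 5.538 days.
Z = (60 − 54) / 5.538 = 1.083
P(T ≤ 60) = Φ(1.083) ≈ 0.861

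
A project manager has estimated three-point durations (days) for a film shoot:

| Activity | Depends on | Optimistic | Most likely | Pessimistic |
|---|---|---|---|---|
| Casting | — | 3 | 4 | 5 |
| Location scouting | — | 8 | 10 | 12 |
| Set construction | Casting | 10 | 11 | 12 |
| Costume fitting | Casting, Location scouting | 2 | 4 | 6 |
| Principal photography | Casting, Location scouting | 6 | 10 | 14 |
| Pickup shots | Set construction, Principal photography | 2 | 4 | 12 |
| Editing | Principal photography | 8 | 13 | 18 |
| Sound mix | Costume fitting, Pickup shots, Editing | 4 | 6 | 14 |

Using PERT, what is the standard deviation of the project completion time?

2.79 days

te_Casting = (3 + 4·4 + 5)/6 = 24/6 = 4; σ²_Casting = ((5−3)/6)² = 0.111
te_Location scouting = (8 + 4·10 + 12)/6 = 60/6 = 10; σ²_Location scouting = ((12−8)/6)² = 0.444
te_Set construction = (10 + 4·11 + 12)/6 = 66/6 = 11; σ²_Set construction = ((12−10)/6)² = 0.111
te_Costume fitting = (2 + 4·4 + 6)/6 = 24/6 = 4; σ²_Costume fitting = ((6−2)/6)² = 0.444
te_Principal photography = (6 + 4·10 + 14)/6 = 60/6 = 10; σ²_Principal photography = ((14−6)/6)² = 1.778
te_Pickup shots = (2 + 4·4 + 12)/6 = 30/6 = 5; σ²_Pickup shots = ((12−2)/6)² = 2.778
te_Editing = (8 + 4·13 + 18)/6 = 78/6 = 13; σ²_Editing = ((18−8)/6)² = 2.778
te_Sound mix = (4 + 4·6 + 14)/6 = 42/6 = 7; σ²_Sound mix = ((14−4)/6)² = 2.778

Forward pass:
ES_Casting = 0; EF_Casting = 4
ES_Location scouting = 0; EF_Location scouting = 10
ES_Set construction = 4; EF_Set construction = 4+11 = 15
ES_Costume fitting = max(EF_Casting=4, EF_Location scouting=10) = 10; EF_Costume fitting = 10+4 = 14
ES_Principal photography = max(EF_Casting=4, EF_Location scouting=10) = 10; EF_Principal photography = 10+10 = 20
ES_Pickup shots = max(EF_Set construction=15, EF_Principal photography=20) = 20; EF_Pickup shots = 20+5 = 25
ES_Editing = 20; EF_Editing = 20+13 = 33
ES_Sound mix = max(EF_Costume fitting=14, EF_Pickup shots=25, EF_Editing=33) = 33; EF_Sound mix = 33+7 = 40
Expected project duration μ = 40 days. Critical path: Location scouting → Principal photography → Editing → Sound mix.

Variance along critical path = 0.444 + 1.778 + 2.778 + 2.778 = 7.778
σ = √7.778 = 2.789 days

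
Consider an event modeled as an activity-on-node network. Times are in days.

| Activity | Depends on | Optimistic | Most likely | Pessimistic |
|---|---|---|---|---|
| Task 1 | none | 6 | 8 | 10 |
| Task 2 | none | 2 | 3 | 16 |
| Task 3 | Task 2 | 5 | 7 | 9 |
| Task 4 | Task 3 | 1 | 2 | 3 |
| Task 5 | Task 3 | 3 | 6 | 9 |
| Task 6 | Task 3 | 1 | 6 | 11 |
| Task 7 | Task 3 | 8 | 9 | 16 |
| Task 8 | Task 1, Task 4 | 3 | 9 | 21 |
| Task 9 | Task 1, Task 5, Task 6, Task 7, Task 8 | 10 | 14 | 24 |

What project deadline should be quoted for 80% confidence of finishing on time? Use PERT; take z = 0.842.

te_Task 1 = (6 + 4·8 + 10)/6 = 48/6 = 8; σ²_Task 1 = ((10−6)/6)² = 0.444
te_Task 2 = (2 + 4·3 + 16)/6 = 30/6 = 5; σ²_Task 2 = ((16−2)/6)² = 5.444
te_Task 3 = (5 + 4·7 + 9)/6 = 42/6 = 7; σ²_Task 3 = ((9−5)/6)² = 0.444
te_Task 4 = (1 + 4·2 + 3)/6 = 12/6 = 2; σ²_Task 4 = ((3−1)/6)² = 0.111
te_Task 5 = (3 + 4·6 + 9)/6 = 36/6 = 6; σ²_Task 5 = ((9−3)/6)² = 1.000
te_Task 6 = (1 + 4·6 + 11)/6 = 36/6 = 6; σ²_Task 6 = ((11−1)/6)² = 2.778
te_Task 7 = (8 + 4·9 + 16)/6 = 60/6 = 10; σ²_Task 7 = ((16−8)/6)² = 1.778
te_Task 8 = (3 + 4·9 + 21)/6 = 60/6 = 10; σ²_Task 8 = ((21−3)/6)² = 9.000
te_Task 9 = (10 + 4·14 + 24)/6 = 90/6 = 15; σ²_Task 9 = ((24−10)/6)² = 5.444

Forward pass:
ES_Task 1 = 0; EF_Task 1 = 8
ES_Task 2 = 0; EF_Task 2 = 5
ES_Task 3 = 5; EF_Task 3 = 5+7 = 12
ES_Task 4 = 12; EF_Task 4 = 12+2 = 14
ES_Task 5 = 12; EF_Task 5 = 12+6 = 18
ES_Task 6 = 12; EF_Task 6 = 12+6 = 18
ES_Task 7 = 12; EF_Task 7 = 12+10 = 22
ES_Task 8 = max(EF_Task 1=8, EF_Task 4=14) = 14; EF_Task 8 = 14+10 = 24
ES_Task 9 = max(EF_Task 1=8, EF_Task 5=18, EF_Task 6=18, EF_Task 7=22, EF_Task 8=24) = 24; EF_Task 9 = 24+15 = 39
Expected project duration μ = 39 days. Critical path: Task 2 → Task 3 → Task 4 → Task 8 → Task 9.

Variance along critical path = 5.444 + 0.444 + 0.111 + 9.000 + 5.444 = 20.444; σ = 4.522 days.
D = μ + z·σ = 39 + 0.842·4.522 = 42.8 days

42.8 days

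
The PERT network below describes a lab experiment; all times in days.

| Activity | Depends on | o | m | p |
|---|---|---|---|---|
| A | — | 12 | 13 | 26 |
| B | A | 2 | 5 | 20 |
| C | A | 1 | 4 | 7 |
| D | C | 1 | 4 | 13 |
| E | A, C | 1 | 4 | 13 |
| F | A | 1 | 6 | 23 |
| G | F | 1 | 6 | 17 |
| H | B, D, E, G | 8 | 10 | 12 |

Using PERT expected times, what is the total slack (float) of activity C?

te_A = (12 + 4·13 + 26)/6 = 90/6 = 15
te_B = (2 + 4·5 + 20)/6 = 42/6 = 7
te_C = (1 + 4·4 + 7)/6 = 24/6 = 4
te_D = (1 + 4·4 + 13)/6 = 30/6 = 5
te_E = (1 + 4·4 + 13)/6 = 30/6 = 5
te_F = (1 + 4·6 + 23)/6 = 48/6 = 8
te_G = (1 + 4·6 + 17)/6 = 42/6 = 7
te_H = (8 + 4·10 + 12)/6 = 60/6 = 10

Forward pass:
ES_A = 0; EF_A = 15
ES_B = 15; EF_B = 15+7 = 22
ES_C = 15; EF_C = 15+4 = 19
ES_D = 19; EF_D = 19+5 = 24
ES_E = max(EF_A=15, EF_C=19) = 19; EF_E = 19+5 = 24
ES_F = 15; EF_F = 15+8 = 23
ES_G = 23; EF_G = 23+7 = 30
ES_H = max(EF_B=22, EF_D=24, EF_E=24, EF_G=30) = 30; EF_H = 30+10 = 40
Expected project duration μ = 40 days. Critical path: A → F → G → H.

Backward pass:
LF_H = 40; LS_H = 40−10 = 30
LF_G = LS_H = 30; LS_G = 30−7 = 23
LF_F = LS_G = 23; LS_F = 23−8 = 15
LF_E = LS_H = 30; LS_E = 30−5 = 25
LF_D = LS_H = 30; LS_D = 30−5 = 25
LF_C = min(LS_D=25, LS_E=25) = 25; LS_C = 25−4 = 21
LF_B = LS_H = 30; LS_B = 30−7 = 23
LF_A = min(LS_B=23, LS_C=21, LS_E=25, LS_F=15) = 15; LS_A = 15−15 = 0
Slack_C = LS_C − ES_C = 21 − 15 = 6

6 days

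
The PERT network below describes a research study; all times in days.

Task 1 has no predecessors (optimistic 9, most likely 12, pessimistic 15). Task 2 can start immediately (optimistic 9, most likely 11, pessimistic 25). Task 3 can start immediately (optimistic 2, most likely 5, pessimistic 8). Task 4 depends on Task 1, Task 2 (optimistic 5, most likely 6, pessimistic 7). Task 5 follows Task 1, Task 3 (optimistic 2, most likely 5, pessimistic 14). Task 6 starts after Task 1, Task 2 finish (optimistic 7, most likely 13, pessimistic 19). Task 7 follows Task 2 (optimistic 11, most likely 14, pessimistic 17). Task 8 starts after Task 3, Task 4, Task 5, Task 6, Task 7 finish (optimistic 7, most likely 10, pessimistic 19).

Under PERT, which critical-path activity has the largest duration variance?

te_Task 1 = (9 + 4·12 + 15)/6 = 72/6 = 12; σ²_Task 1 = ((15−9)/6)² = 1.000
te_Task 2 = (9 + 4·11 + 25)/6 = 78/6 = 13; σ²_Task 2 = ((25−9)/6)² = 7.111
te_Task 3 = (2 + 4·5 + 8)/6 = 30/6 = 5; σ²_Task 3 = ((8−2)/6)² = 1.000
te_Task 4 = (5 + 4·6 + 7)/6 = 36/6 = 6; σ²_Task 4 = ((7−5)/6)² = 0.111
te_Task 5 = (2 + 4·5 + 14)/6 = 36/6 = 6; σ²_Task 5 = ((14−2)/6)² = 4.000
te_Task 6 = (7 + 4·13 + 19)/6 = 78/6 = 13; σ²_Task 6 = ((19−7)/6)² = 4.000
te_Task 7 = (11 + 4·14 + 17)/6 = 84/6 = 14; σ²_Task 7 = ((17−11)/6)² = 1.000
te_Task 8 = (7 + 4·10 + 19)/6 = 66/6 = 11; σ²_Task 8 = ((19−7)/6)² = 4.000

Forward pass:
ES_Task 1 = 0; EF_Task 1 = 12
ES_Task 2 = 0; EF_Task 2 = 13
ES_Task 3 = 0; EF_Task 3 = 5
ES_Task 4 = max(EF_Task 1=12, EF_Task 2=13) = 13; EF_Task 4 = 13+6 = 19
ES_Task 5 = max(EF_Task 1=12, EF_Task 3=5) = 12; EF_Task 5 = 12+6 = 18
ES_Task 6 = max(EF_Task 1=12, EF_Task 2=13) = 13; EF_Task 6 = 13+13 = 26
ES_Task 7 = 13; EF_Task 7 = 13+14 = 27
ES_Task 8 = max(EF_Task 3=5, EF_Task 4=19, EF_Task 5=18, EF_Task 6=26, EF_Task 7=27) = 27; EF_Task 8 = 27+11 = 38
Expected project duration μ = 38 days. Critical path: Task 2 → Task 7 → Task 8.

Variances on critical path: σ²_Task 2=7.111, σ²_Task 7=1.000, σ²_Task 8=4.000.
Largest is σ²_Task 2 = 7.111.

Task 2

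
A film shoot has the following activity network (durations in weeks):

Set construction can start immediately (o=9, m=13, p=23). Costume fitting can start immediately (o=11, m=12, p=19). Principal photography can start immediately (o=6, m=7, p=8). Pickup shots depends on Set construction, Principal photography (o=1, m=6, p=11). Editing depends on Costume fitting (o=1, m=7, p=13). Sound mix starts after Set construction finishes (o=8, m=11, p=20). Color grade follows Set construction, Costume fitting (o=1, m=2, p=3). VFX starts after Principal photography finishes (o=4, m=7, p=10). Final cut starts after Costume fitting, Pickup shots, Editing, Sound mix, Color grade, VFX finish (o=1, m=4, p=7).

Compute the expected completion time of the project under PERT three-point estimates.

30 weeks

te_Set construction = (9 + 4·13 + 23)/6 = 84/6 = 14
te_Costume fitting = (11 + 4·12 + 19)/6 = 78/6 = 13
te_Principal photography = (6 + 4·7 + 8)/6 = 42/6 = 7
te_Pickup shots = (1 + 4·6 + 11)/6 = 36/6 = 6
te_Editing = (1 + 4·7 + 13)/6 = 42/6 = 7
te_Sound mix = (8 + 4·11 + 20)/6 = 72/6 = 12
te_Color grade = (1 + 4·2 + 3)/6 = 12/6 = 2
te_VFX = (4 + 4·7 + 10)/6 = 42/6 = 7
te_Final cut = (1 + 4·4 + 7)/6 = 24/6 = 4

Forward pass:
ES_Set construction = 0; EF_Set construction = 14
ES_Costume fitting = 0; EF_Costume fitting = 13
ES_Principal photography = 0; EF_Principal photography = 7
ES_Pickup shots = max(EF_Set construction=14, EF_Principal photography=7) = 14; EF_Pickup shots = 14+6 = 20
ES_Editing = 13; EF_Editing = 13+7 = 20
ES_Sound mix = 14; EF_Sound mix = 14+12 = 26
ES_Color grade = max(EF_Set construction=14, EF_Costume fitting=13) = 14; EF_Color grade = 14+2 = 16
ES_VFX = 7; EF_VFX = 7+7 = 14
ES_Final cut = max(EF_Costume fitting=13, EF_Pickup shots=20, EF_Editing=20, EF_Sound mix=26, EF_Color grade=16, EF_VFX=14) = 26; EF_Final cut = 26+4 = 30
Expected project duration μ = 30 weeks. Critical path: Set construction → Sound mix → Final cut.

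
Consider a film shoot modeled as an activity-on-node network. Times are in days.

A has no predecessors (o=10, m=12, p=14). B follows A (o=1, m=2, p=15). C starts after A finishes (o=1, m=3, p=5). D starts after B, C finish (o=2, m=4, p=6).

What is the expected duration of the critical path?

20 days

te_A = (10 + 4·12 + 14)/6 = 72/6 = 12
te_B = (1 + 4·2 + 15)/6 = 24/6 = 4
te_C = (1 + 4·3 + 5)/6 = 18/6 = 3
te_D = (2 + 4·4 + 6)/6 = 24/6 = 4

Forward pass:
ES_A = 0; EF_A = 12
ES_B = 12; EF_B = 12+4 = 16
ES_C = 12; EF_C = 12+3 = 15
ES_D = max(EF_B=16, EF_C=15) = 16; EF_D = 16+4 = 20
Expected project duration μ = 20 days. Critical path: A → B → D.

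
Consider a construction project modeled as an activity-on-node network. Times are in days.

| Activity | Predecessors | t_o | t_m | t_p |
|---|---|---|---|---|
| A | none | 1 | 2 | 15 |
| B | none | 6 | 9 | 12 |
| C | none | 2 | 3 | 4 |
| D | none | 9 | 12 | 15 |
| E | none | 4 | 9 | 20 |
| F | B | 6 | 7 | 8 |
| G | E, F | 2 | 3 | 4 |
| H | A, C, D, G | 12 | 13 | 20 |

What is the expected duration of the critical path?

33 days

te_A = (1 + 4·2 + 15)/6 = 24/6 = 4
te_B = (6 + 4·9 + 12)/6 = 54/6 = 9
te_C = (2 + 4·3 + 4)/6 = 18/6 = 3
te_D = (9 + 4·12 + 15)/6 = 72/6 = 12
te_E = (4 + 4·9 + 20)/6 = 60/6 = 10
te_F = (6 + 4·7 + 8)/6 = 42/6 = 7
te_G = (2 + 4·3 + 4)/6 = 18/6 = 3
te_H = (12 + 4·13 + 20)/6 = 84/6 = 14

Forward pass:
ES_A = 0; EF_A = 4
ES_B = 0; EF_B = 9
ES_C = 0; EF_C = 3
ES_D = 0; EF_D = 12
ES_E = 0; EF_E = 10
ES_F = 9; EF_F = 9+7 = 16
ES_G = max(EF_E=10, EF_F=16) = 16; EF_G = 16+3 = 19
ES_H = max(EF_A=4, EF_C=3, EF_D=12, EF_G=19) = 19; EF_H = 19+14 = 33
Expected project duration μ = 33 days. Critical path: B → F → G → H.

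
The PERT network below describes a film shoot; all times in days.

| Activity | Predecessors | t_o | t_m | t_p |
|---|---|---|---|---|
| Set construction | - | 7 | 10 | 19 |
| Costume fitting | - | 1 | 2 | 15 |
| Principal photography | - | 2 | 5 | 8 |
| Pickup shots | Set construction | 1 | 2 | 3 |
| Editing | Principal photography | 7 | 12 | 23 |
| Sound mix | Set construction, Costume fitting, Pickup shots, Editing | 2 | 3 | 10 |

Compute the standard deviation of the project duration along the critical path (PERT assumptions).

3.14 days

te_Set construction = (7 + 4·10 + 19)/6 = 66/6 = 11; σ²_Set construction = ((19−7)/6)² = 4.000
te_Costume fitting = (1 + 4·2 + 15)/6 = 24/6 = 4; σ²_Costume fitting = ((15−1)/6)² = 5.444
te_Principal photography = (2 + 4·5 + 8)/6 = 30/6 = 5; σ²_Principal photography = ((8−2)/6)² = 1.000
te_Pickup shots = (1 + 4·2 + 3)/6 = 12/6 = 2; σ²_Pickup shots = ((3−1)/6)² = 0.111
te_Editing = (7 + 4·12 + 23)/6 = 78/6 = 13; σ²_Editing = ((23−7)/6)² = 7.111
te_Sound mix = (2 + 4·3 + 10)/6 = 24/6 = 4; σ²_Sound mix = ((10−2)/6)² = 1.778

Forward pass:
ES_Set construction = 0; EF_Set construction = 11
ES_Costume fitting = 0; EF_Costume fitting = 4
ES_Principal photography = 0; EF_Principal photography = 5
ES_Pickup shots = 11; EF_Pickup shots = 11+2 = 13
ES_Editing = 5; EF_Editing = 5+13 = 18
ES_Sound mix = max(EF_Set construction=11, EF_Costume fitting=4, EF_Pickup shots=13, EF_Editing=18) = 18; EF_Sound mix = 18+4 = 22
Expected project duration μ = 22 days. Critical path: Principal photography → Editing → Sound mix.

Variance along critical path = 1.000 + 7.111 + 1.778 = 9.889
σ = √9.889 = 3.145 days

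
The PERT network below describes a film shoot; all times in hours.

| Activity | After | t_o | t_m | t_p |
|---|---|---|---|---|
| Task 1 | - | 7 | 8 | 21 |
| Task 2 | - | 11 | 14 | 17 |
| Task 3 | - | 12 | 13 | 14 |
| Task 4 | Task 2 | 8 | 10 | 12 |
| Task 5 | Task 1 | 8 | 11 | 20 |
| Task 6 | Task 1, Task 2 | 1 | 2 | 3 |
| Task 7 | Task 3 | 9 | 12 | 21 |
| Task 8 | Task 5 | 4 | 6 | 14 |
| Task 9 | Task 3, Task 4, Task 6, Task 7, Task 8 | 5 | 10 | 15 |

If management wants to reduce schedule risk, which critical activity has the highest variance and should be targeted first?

Task 1

te_Task 1 = (7 + 4·8 + 21)/6 = 60/6 = 10; σ²_Task 1 = ((21−7)/6)² = 5.444
te_Task 2 = (11 + 4·14 + 17)/6 = 84/6 = 14; σ²_Task 2 = ((17−11)/6)² = 1.000
te_Task 3 = (12 + 4·13 + 14)/6 = 78/6 = 13; σ²_Task 3 = ((14−12)/6)² = 0.111
te_Task 4 = (8 + 4·10 + 12)/6 = 60/6 = 10; σ²_Task 4 = ((12−8)/6)² = 0.444
te_Task 5 = (8 + 4·11 + 20)/6 = 72/6 = 12; σ²_Task 5 = ((20−8)/6)² = 4.000
te_Task 6 = (1 + 4·2 + 3)/6 = 12/6 = 2; σ²_Task 6 = ((3−1)/6)² = 0.111
te_Task 7 = (9 + 4·12 + 21)/6 = 78/6 = 13; σ²_Task 7 = ((21−9)/6)² = 4.000
te_Task 8 = (4 + 4·6 + 14)/6 = 42/6 = 7; σ²_Task 8 = ((14−4)/6)² = 2.778
te_Task 9 = (5 + 4·10 + 15)/6 = 60/6 = 10; σ²_Task 9 = ((15−5)/6)² = 2.778

Forward pass:
ES_Task 1 = 0; EF_Task 1 = 10
ES_Task 2 = 0; EF_Task 2 = 14
ES_Task 3 = 0; EF_Task 3 = 13
ES_Task 4 = 14; EF_Task 4 = 14+10 = 24
ES_Task 5 = 10; EF_Task 5 = 10+12 = 22
ES_Task 6 = max(EF_Task 1=10, EF_Task 2=14) = 14; EF_Task 6 = 14+2 = 16
ES_Task 7 = 13; EF_Task 7 = 13+13 = 26
ES_Task 8 = 22; EF_Task 8 = 22+7 = 29
ES_Task 9 = max(EF_Task 3=13, EF_Task 4=24, EF_Task 6=16, EF_Task 7=26, EF_Task 8=29) = 29; EF_Task 9 = 29+10 = 39
Expected project duration μ = 39 hours. Critical path: Task 1 → Task 5 → Task 8 → Task 9.

Variances on critical path: σ²_Task 1=5.444, σ²_Task 5=4.000, σ²_Task 8=2.778, σ²_Task 9=2.778.
Largest is σ²_Task 1 = 5.444.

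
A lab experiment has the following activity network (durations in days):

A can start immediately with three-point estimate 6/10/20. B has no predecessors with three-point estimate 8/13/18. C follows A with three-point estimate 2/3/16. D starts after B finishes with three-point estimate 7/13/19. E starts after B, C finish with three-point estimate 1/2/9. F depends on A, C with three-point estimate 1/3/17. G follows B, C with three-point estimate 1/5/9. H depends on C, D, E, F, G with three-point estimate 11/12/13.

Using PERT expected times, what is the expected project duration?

te_A = (6 + 4·10 + 20)/6 = 66/6 = 11
te_B = (8 + 4·13 + 18)/6 = 78/6 = 13
te_C = (2 + 4·3 + 16)/6 = 30/6 = 5
te_D = (7 + 4·13 + 19)/6 = 78/6 = 13
te_E = (1 + 4·2 + 9)/6 = 18/6 = 3
te_F = (1 + 4·3 + 17)/6 = 30/6 = 5
te_G = (1 + 4·5 + 9)/6 = 30/6 = 5
te_H = (11 + 4·12 + 13)/6 = 72/6 = 12

Forward pass:
ES_A = 0; EF_A = 11
ES_B = 0; EF_B = 13
ES_C = 11; EF_C = 11+5 = 16
ES_D = 13; EF_D = 13+13 = 26
ES_E = max(EF_B=13, EF_C=16) = 16; EF_E = 16+3 = 19
ES_F = max(EF_A=11, EF_C=16) = 16; EF_F = 16+5 = 21
ES_G = max(EF_B=13, EF_C=16) = 16; EF_G = 16+5 = 21
ES_H = max(EF_C=16, EF_D=26, EF_E=19, EF_F=21, EF_G=21) = 26; EF_H = 26+12 = 38
Expected project duration μ = 38 days. Critical path: B → D → H.

38 days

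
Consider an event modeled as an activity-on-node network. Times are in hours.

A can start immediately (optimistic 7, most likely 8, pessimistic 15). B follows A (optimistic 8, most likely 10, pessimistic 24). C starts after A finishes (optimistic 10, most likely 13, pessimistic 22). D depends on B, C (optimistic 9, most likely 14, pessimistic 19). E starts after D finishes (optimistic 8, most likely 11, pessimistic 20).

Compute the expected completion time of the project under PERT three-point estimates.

te_A = (7 + 4·8 + 15)/6 = 54/6 = 9
te_B = (8 + 4·10 + 24)/6 = 72/6 = 12
te_C = (10 + 4·13 + 22)/6 = 84/6 = 14
te_D = (9 + 4·14 + 19)/6 = 84/6 = 14
te_E = (8 + 4·11 + 20)/6 = 72/6 = 12

Forward pass:
ES_A = 0; EF_A = 9
ES_B = 9; EF_B = 9+12 = 21
ES_C = 9; EF_C = 9+14 = 23
ES_D = max(EF_B=21, EF_C=23) = 23; EF_D = 23+14 = 37
ES_E = 37; EF_E = 37+12 = 49
Expected project duration μ = 49 hours. Critical path: A → C → D → E.

49 hours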